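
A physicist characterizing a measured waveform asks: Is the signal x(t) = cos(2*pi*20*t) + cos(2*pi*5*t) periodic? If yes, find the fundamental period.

f1 = 20 Hz, f2 = 5 Hz
Period T1 = 1/20, T2 = 1/5
Ratio T1/T2 = 5/20, which is rational.
The signal is periodic with fundamental period T = 1/GCD(20,5) = 1/5 s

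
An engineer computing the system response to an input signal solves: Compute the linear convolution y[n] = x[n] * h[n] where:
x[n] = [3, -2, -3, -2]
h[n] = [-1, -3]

y[n] = sum_k x[k]*h[n-k]. Output length = len(x) + len(h) - 1 = 4 + 2 - 1 = 5.
y[0] = 3*-1 = -3
y[1] = -2*-1 + 3*-3 = -7
y[2] = -3*-1 + -2*-3 = 9
y[3] = -2*-1 + -3*-3 = 11
y[4] = -2*-3 = 6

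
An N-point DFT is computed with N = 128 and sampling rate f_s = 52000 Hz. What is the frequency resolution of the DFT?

DFT frequency resolution = f_s / N
= 52000 / 128 = 1625/4 Hz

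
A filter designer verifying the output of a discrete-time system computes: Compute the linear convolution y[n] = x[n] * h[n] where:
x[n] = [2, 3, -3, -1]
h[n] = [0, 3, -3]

y[n] = sum_k x[k]*h[n-k]. Output length = len(x) + len(h) - 1 = 4 + 3 - 1 = 6.
y[0] = 2*0 = 0
y[1] = 3*0 + 2*3 = 6
y[2] = -3*0 + 3*3 + 2*-3 = 3
y[3] = -1*0 + -3*3 + 3*-3 = -18
y[4] = -1*3 + -3*-3 = 6
y[5] = -1*-3 = 3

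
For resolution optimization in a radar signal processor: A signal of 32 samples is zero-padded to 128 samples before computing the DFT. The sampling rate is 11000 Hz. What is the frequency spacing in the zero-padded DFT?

Original DFT: N = 32, resolution = f_s/N = 11000/32 = 1375/4 Hz
Zero-padded DFT: N = 128, resolution = f_s/N = 11000/128 = 1375/16 Hz
Zero-padding interpolates the spectrum (finer frequency grid)
but does NOT improve the true spectral resolution (ability to resolve close frequencies).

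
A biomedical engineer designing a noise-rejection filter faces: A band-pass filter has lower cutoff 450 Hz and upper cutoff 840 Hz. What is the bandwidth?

Bandwidth = f_high - f_low
= 840 Hz - 450 Hz = 390 Hz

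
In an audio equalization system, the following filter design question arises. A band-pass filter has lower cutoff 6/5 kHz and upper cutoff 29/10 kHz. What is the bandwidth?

Bandwidth = f_high - f_low
= 29/10 kHz - 6/5 kHz = 17/10 kHz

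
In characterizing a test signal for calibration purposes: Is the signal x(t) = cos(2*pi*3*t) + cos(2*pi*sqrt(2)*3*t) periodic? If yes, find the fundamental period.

f1 = 3 Hz, f2 = 3*sqrt(2) Hz
Ratio f2/f1 = sqrt(2), which is irrational.
Since the frequency ratio is irrational, no common period exists.
The signal is not periodic.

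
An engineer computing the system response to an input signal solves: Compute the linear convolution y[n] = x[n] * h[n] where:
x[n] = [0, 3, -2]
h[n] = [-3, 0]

y[n] = sum_k x[k]*h[n-k]. Output length = len(x) + len(h) - 1 = 3 + 2 - 1 = 4.
y[0] = 0*-3 = 0
y[1] = 3*-3 + 0*0 = -9
y[2] = -2*-3 + 3*0 = 6
y[3] = -2*0 = 0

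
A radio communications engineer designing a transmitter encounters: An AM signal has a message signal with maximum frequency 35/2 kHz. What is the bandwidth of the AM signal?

In AM (double-sideband), the bandwidth is twice the message frequency.
BW = 2 * f_m = 2 * 35/2 kHz = 35 kHz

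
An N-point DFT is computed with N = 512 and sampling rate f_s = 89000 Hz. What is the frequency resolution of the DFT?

DFT frequency resolution = f_s / N
= 89000 / 512 = 11125/64 Hz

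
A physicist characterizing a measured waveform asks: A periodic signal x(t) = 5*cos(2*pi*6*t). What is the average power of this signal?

Average power of A*cos(wt) is A^2/2.
P = 5^2 / 2 = 25/2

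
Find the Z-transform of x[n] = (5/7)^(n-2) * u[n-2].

Time-shifting property: if X(z) = Z{x[n]}, then Z{x[n-d]} = z^(-d) * X(z)
X(z) = z/(z - 5/7) for x[n] = (5/7)^n * u[n]
Z{x[n-2]} = z^(-2) * z/(z - 5/7) = z^(-1)/(z - 5/7)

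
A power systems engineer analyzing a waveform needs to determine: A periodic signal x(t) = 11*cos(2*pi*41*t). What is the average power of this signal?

Average power of A*cos(wt) is A^2/2.
P = 11^2 / 2 = 121/2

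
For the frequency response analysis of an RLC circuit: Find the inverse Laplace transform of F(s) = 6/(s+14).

Standard pair: k/(s+a) <-> k*e^(-at)*u(t)
With k=6, a=14: f(t) = 6*e^(-14t)*u(t)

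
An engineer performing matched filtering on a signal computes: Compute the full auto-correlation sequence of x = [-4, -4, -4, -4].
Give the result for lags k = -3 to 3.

r_xx[k] = sum_m x[m]*x[m+k], indexed from 0, for k = -3 to 3:
  r_xx[-3] = x[3]*x[0] = 16
  r_xx[-2] = x[2]*x[0] + x[3]*x[1] = 32
  r_xx[-1] = x[1]*x[0] + x[2]*x[1] + x[3]*x[2] = 48
  r_xx[0] = x[0]*x[0] + x[1]*x[1] + x[2]*x[2] + x[3]*x[3] = 64
  r_xx[1] = x[0]*x[1] + x[1]*x[2] + x[2]*x[3] = 48
  r_xx[2] = x[0]*x[2] + x[1]*x[3] = 32
  r_xx[3] = x[0]*x[3] = 16
r_xx = [16, 32, 48, 64, 48, 32, 16]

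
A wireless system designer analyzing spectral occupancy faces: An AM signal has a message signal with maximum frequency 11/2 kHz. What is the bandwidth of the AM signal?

In AM (double-sideband), the bandwidth is twice the message frequency.
BW = 2 * f_m = 2 * 11/2 kHz = 11 kHz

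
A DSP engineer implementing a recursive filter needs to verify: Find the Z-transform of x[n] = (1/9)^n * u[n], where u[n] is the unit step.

The Z-transform of a^n * u[n] is z/(z-a) for |z| > |a|.
Here a = 1/9, so X(z) = z/(z - (1/9)) = 9z/(9z - 1)
ROC: |z| > 1/9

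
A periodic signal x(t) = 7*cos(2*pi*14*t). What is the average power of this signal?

Average power of A*cos(wt) is A^2/2.
P = 7^2 / 2 = 49/2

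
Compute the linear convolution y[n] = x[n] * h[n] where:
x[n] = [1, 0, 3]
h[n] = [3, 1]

y[n] = sum_k x[k]*h[n-k]. Output length = len(x) + len(h) - 1 = 3 + 2 - 1 = 4.
y[0] = 1*3 = 3
y[1] = 0*3 + 1*1 = 1
y[2] = 3*3 + 0*1 = 9
y[3] = 3*1 = 3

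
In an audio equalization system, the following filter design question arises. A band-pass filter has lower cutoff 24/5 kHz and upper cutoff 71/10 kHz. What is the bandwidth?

Bandwidth = f_high - f_low
= 71/10 kHz - 24/5 kHz = 23/10 kHz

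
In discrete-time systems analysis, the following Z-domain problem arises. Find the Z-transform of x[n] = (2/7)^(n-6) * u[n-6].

Time-shifting property: if X(z) = Z{x[n]}, then Z{x[n-d]} = z^(-d) * X(z)
X(z) = z/(z - 2/7) for x[n] = (2/7)^n * u[n]
Z{x[n-6]} = z^(-6) * z/(z - 2/7) = z^(-5)/(z - 2/7)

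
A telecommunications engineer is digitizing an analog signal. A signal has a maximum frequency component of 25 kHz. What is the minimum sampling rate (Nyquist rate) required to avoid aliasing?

By the Nyquist-Shannon sampling theorem,
the minimum sampling rate (Nyquist rate) must be at least 2 * f_max.
Nyquist rate = 2 * 25 kHz = 50 kHz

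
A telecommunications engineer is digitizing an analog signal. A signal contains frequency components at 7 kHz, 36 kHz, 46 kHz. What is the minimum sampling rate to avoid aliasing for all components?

The highest frequency component is f_max = 46 kHz.
Nyquist rate = 2 * f_max = 2 * 46 kHz = 92 kHz.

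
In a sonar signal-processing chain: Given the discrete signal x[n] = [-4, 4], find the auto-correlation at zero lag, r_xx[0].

The auto-correlation at zero lag r_xx[0] equals the signal energy.
r_xx[0] = sum of x[n]^2 = (-4)^2 + 4^2
= 16 + 16 = 32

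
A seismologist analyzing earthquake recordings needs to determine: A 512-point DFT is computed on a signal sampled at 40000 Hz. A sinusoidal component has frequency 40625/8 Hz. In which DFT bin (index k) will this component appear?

DFT frequency resolution = f_s/N = 40000/512 = 625/8 Hz
Bin index k = f_signal / resolution = 40625/8 / 625/8 = 65
The signal frequency 40625/8 Hz falls in DFT bin k = 65.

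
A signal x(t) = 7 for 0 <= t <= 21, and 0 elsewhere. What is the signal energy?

Energy = integral of |x(t)|^2 dt over the signal duration
= 7^2 * 21 = 49 * 21 = 1029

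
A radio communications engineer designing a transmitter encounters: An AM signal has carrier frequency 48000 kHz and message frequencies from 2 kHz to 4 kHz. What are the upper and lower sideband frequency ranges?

Upper sideband (USB) = fc + [fm_low, fm_high] = 48000 + [2, 4] = [48002, 48004] kHz
Lower sideband (LSB) = fc - [fm_high, fm_low] = 48000 - [4, 2] = [47996, 47998] kHz
Total occupied spectrum: 47996 kHz to 48004 kHz (plus carrier at 48000 kHz)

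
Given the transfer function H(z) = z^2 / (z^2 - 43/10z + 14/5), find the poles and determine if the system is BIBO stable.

Poles are roots of the denominator: z^2 - 43/10z + 14/5 = 0.
Quadratic formula: z = [-(-43/10) +/- sqrt((-43/10)^2 - 4*(14/5))] / 2
Discriminant = 1849/100 - 56/5 = 729/100; sqrt = 27/10.
z = (43/10 +/- 27/10) / 2 => z = 7/2 or z = 4/5.
|p1| = 7/2, |p2| = 4/5.
For BIBO stability, all poles must lie inside the unit circle (|p| < 1).
System is UNSTABLE since at least one |p| >= 1.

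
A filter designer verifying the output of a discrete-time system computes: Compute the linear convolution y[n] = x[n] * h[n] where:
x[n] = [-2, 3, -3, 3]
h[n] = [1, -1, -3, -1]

y[n] = sum_k x[k]*h[n-k]. Output length = len(x) + len(h) - 1 = 4 + 4 - 1 = 7.
y[0] = -2*1 = -2
y[1] = 3*1 + -2*-1 = 5
y[2] = -3*1 + 3*-1 + -2*-3 = 0
y[3] = 3*1 + -3*-1 + 3*-3 + -2*-1 = -1
y[4] = 3*-1 + -3*-3 + 3*-1 = 3
y[5] = 3*-3 + -3*-1 = -6
y[6] = 3*-1 = -3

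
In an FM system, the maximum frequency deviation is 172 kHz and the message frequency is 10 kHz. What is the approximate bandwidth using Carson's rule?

Carson's rule: BW = 2*(delta_f + f_m)
= 2*(172 + 10) kHz = 364 kHz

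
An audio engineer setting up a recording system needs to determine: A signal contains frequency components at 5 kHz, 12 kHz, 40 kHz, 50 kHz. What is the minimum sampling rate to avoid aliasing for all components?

The highest frequency component is f_max = 50 kHz.
Nyquist rate = 2 * f_max = 2 * 50 kHz = 100 kHz.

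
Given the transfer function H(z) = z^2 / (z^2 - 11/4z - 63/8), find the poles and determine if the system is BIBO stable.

Poles are roots of the denominator: z^2 - 11/4z - 63/8 = 0.
Quadratic formula: z = [-(-11/4) +/- sqrt((-11/4)^2 - 4*(-63/8))] / 2
Discriminant = 121/16 + 63/2 = 625/16; sqrt = 25/4.
z = (11/4 +/- 25/4) / 2 => z = 9/2 or z = -7/4.
|p1| = 9/2, |p2| = 7/4.
For BIBO stability, all poles must lie inside the unit circle (|p| < 1).
System is UNSTABLE since at least one |p| >= 1.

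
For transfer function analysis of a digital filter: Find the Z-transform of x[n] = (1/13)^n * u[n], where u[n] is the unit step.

The Z-transform of a^n * u[n] is z/(z-a) for |z| > |a|.
Here a = 1/13, so X(z) = z/(z - (1/13)) = 13z/(13z - 1)
ROC: |z| > 1/13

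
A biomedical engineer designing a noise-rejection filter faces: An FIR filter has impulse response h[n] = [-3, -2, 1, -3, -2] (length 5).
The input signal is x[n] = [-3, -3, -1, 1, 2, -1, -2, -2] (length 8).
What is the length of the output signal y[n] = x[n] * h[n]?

For linear convolution, the output length is:
len(y) = len(x) + len(h) - 1 = 8 + 5 - 1 = 12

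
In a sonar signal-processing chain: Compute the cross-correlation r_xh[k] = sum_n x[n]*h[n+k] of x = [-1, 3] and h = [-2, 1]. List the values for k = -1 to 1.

Both sequences indexed from 0 and zero outside their support.
Lags with overlap: k = -1 to 1.
  r_xh[-1] = x[1]*h[0] = -6
  r_xh[0] = x[0]*h[0] + x[1]*h[1] = 5
  r_xh[1] = x[0]*h[1] = -1
r_xh = [-6, 5, -1] (for k = -1, ..., 1)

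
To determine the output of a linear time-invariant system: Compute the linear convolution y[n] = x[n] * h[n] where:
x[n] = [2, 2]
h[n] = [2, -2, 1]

y[n] = sum_k x[k]*h[n-k]. Output length = len(x) + len(h) - 1 = 2 + 3 - 1 = 4.
y[0] = 2*2 = 4
y[1] = 2*2 + 2*-2 = 0
y[2] = 2*-2 + 2*1 = -2
y[3] = 2*1 = 2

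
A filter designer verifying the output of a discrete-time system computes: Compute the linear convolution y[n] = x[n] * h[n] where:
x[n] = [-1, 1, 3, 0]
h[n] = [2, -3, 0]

y[n] = sum_k x[k]*h[n-k]. Output length = len(x) + len(h) - 1 = 4 + 3 - 1 = 6.
y[0] = -1*2 = -2
y[1] = 1*2 + -1*-3 = 5
y[2] = 3*2 + 1*-3 + -1*0 = 3
y[3] = 0*2 + 3*-3 + 1*0 = -9
y[4] = 0*-3 + 3*0 = 0
y[5] = 0*0 = 0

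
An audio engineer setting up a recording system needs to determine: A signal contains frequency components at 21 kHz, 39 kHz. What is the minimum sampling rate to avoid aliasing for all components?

The highest frequency component is f_max = 39 kHz.
Nyquist rate = 2 * f_max = 2 * 39 kHz = 78 kHz.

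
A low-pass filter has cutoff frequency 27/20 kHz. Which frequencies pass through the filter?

A low-pass filter passes all frequencies below the cutoff frequency 27/20 kHz and attenuates higher frequencies.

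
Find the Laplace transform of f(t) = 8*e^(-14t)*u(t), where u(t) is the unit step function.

Standard Laplace transform pair:
e^(-at)*u(t) <-> 1/(s+a)
With a = 14: L{8*e^(-14t)*u(t)} = 8/(s+14), ROC: Re(s) > -14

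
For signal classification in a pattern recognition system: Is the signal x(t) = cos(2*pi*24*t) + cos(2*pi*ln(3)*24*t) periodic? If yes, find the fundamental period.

f1 = 24 Hz, f2 = 24*ln(3) Hz
Ratio f2/f1 = ln(3), which is irrational.
Since the frequency ratio is irrational, no common period exists.
The signal is not periodic.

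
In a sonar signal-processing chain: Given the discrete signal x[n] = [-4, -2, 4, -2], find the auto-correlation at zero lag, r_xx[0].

The auto-correlation at zero lag r_xx[0] equals the signal energy.
r_xx[0] = sum of x[n]^2 = (-4)^2 + (-2)^2 + 4^2 + (-2)^2
= 16 + 4 + 16 + 4 = 40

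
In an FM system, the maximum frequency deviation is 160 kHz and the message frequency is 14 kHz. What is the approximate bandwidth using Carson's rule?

Carson's rule: BW = 2*(delta_f + f_m)
= 2*(160 + 14) kHz = 348 kHz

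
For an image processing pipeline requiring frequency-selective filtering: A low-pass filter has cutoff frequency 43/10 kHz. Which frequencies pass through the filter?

A low-pass filter passes all frequencies below the cutoff frequency 43/10 kHz and attenuates higher frequencies.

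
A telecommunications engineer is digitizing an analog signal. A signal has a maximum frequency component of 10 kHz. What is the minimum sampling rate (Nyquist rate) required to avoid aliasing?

By the Nyquist-Shannon sampling theorem,
the minimum sampling rate (Nyquist rate) must be at least 2 * f_max.
Nyquist rate = 2 * 10 kHz = 20 kHz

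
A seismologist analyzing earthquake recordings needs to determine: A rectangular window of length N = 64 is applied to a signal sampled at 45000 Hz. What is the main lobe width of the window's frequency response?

For a rectangular window of length N,
the main lobe width in frequency is 2*f_s/N.
= 2*45000/64 = 5625/4 Hz
This determines the minimum frequency separation for resolving two sinusoids.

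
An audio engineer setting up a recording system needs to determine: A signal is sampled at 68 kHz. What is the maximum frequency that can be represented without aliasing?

The maximum frequency that can be represented without aliasing
is the Nyquist frequency: f_max = f_s / 2 = 68 kHz / 2 = 34 kHz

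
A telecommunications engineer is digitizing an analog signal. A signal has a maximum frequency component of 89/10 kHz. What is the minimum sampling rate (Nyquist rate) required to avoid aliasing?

By the Nyquist-Shannon sampling theorem,
the minimum sampling rate (Nyquist rate) must be at least 2 * f_max.
Nyquist rate = 2 * 89/10 kHz = 89/5 kHz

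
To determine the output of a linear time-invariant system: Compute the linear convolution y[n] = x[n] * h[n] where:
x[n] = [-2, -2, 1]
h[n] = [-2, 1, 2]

y[n] = sum_k x[k]*h[n-k]. Output length = len(x) + len(h) - 1 = 3 + 3 - 1 = 5.
y[0] = -2*-2 = 4
y[1] = -2*-2 + -2*1 = 2
y[2] = 1*-2 + -2*1 + -2*2 = -8
y[3] = 1*1 + -2*2 = -3
y[4] = 1*2 = 2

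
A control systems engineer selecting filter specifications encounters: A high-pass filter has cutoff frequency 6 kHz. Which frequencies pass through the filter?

A high-pass filter passes all frequencies above the cutoff frequency 6 kHz and attenuates lower frequencies.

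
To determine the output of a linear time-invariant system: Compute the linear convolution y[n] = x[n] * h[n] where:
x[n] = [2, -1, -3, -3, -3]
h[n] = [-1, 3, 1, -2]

y[n] = sum_k x[k]*h[n-k]. Output length = len(x) + len(h) - 1 = 5 + 4 - 1 = 8.
y[0] = 2*-1 = -2
y[1] = -1*-1 + 2*3 = 7
y[2] = -3*-1 + -1*3 + 2*1 = 2
y[3] = -3*-1 + -3*3 + -1*1 + 2*-2 = -11
y[4] = -3*-1 + -3*3 + -3*1 + -1*-2 = -7
y[5] = -3*3 + -3*1 + -3*-2 = -6
y[6] = -3*1 + -3*-2 = 3
y[7] = -3*-2 = 6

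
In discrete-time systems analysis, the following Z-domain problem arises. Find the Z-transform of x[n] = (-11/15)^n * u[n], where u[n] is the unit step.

The Z-transform of a^n * u[n] is z/(z-a) for |z| > |a|.
Here a = -11/15, so X(z) = z/(z - (-11/15)) = 15z/(15z + 11)
ROC: |z| > 11/15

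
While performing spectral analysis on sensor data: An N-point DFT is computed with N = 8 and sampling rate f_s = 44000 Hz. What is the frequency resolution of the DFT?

DFT frequency resolution = f_s / N
= 44000 / 8 = 5500 Hz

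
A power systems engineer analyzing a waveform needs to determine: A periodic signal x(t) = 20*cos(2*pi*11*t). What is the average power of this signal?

Average power of A*cos(wt) is A^2/2.
P = 20^2 / 2 = 400/2 = 200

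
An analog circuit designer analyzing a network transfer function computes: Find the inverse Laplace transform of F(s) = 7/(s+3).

Standard pair: k/(s+a) <-> k*e^(-at)*u(t)
With k=7, a=3: f(t) = 7*e^(-3t)*u(t)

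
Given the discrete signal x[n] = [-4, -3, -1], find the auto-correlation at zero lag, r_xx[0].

The auto-correlation at zero lag r_xx[0] equals the signal energy.
r_xx[0] = sum of x[n]^2 = (-4)^2 + (-3)^2 + (-1)^2
= 16 + 9 + 1 = 26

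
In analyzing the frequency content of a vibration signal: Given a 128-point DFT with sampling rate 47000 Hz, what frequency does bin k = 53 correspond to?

The frequency of DFT bin k is: f_k = k * f_s / N
f_53 = 53 * 47000 / 128 = 311375/16 Hz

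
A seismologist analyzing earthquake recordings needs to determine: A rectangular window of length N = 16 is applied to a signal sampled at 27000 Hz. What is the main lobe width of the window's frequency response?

For a rectangular window of length N,
the main lobe width in frequency is 2*f_s/N.
= 2*27000/16 = 3375 Hz
This determines the minimum frequency separation for resolving two sinusoids.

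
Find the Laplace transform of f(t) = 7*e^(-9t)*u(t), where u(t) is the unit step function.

Standard Laplace transform pair:
e^(-at)*u(t) <-> 1/(s+a)
With a = 9: L{7*e^(-9t)*u(t)} = 7/(s+9), ROC: Re(s) > -9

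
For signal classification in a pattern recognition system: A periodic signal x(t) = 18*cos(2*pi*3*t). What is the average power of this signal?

Average power of A*cos(wt) is A^2/2.
P = 18^2 / 2 = 324/2 = 162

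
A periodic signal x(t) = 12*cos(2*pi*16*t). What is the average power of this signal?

Average power of A*cos(wt) is A^2/2.
P = 12^2 / 2 = 144/2 = 72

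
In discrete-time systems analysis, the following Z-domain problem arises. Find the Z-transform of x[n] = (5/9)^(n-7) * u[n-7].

Time-shifting property: if X(z) = Z{x[n]}, then Z{x[n-d]} = z^(-d) * X(z)
X(z) = z/(z - 5/9) for x[n] = (5/9)^n * u[n]
Z{x[n-7]} = z^(-7) * z/(z - 5/9) = z^(-6)/(z - 5/9)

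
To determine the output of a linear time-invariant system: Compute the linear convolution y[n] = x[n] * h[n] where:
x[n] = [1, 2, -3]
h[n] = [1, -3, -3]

y[n] = sum_k x[k]*h[n-k]. Output length = len(x) + len(h) - 1 = 3 + 3 - 1 = 5.
y[0] = 1*1 = 1
y[1] = 2*1 + 1*-3 = -1
y[2] = -3*1 + 2*-3 + 1*-3 = -12
y[3] = -3*-3 + 2*-3 = 3
y[4] = -3*-3 = 9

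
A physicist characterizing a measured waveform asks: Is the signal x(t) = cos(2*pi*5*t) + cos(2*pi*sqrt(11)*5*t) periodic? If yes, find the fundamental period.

f1 = 5 Hz, f2 = 5*sqrt(11) Hz
Ratio f2/f1 = sqrt(11), which is irrational.
Since the frequency ratio is irrational, no common period exists.
The signal is not periodic.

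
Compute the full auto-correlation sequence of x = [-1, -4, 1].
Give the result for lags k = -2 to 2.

r_xx[k] = sum_m x[m]*x[m+k], indexed from 0, for k = -2 to 2:
  r_xx[-2] = x[2]*x[0] = -1
  r_xx[-1] = x[1]*x[0] + x[2]*x[1] = 0
  r_xx[0] = x[0]*x[0] + x[1]*x[1] + x[2]*x[2] = 18
  r_xx[1] = x[0]*x[1] + x[1]*x[2] = 0
  r_xx[2] = x[0]*x[2] = -1
r_xx = [-1, 0, 18, 0, -1]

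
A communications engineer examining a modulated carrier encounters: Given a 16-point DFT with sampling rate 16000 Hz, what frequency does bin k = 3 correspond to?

The frequency of DFT bin k is: f_k = k * f_s / N
f_3 = 3 * 16000 / 16 = 3000 Hz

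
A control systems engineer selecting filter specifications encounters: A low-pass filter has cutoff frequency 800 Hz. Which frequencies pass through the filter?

A low-pass filter passes all frequencies below the cutoff frequency 800 Hz and attenuates higher frequencies.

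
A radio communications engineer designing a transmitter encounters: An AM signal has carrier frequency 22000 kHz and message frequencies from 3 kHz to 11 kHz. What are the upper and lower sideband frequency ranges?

Upper sideband (USB) = fc + [fm_low, fm_high] = 22000 + [3, 11] = [22003, 22011] kHz
Lower sideband (LSB) = fc - [fm_high, fm_low] = 22000 - [11, 3] = [21989, 21997] kHz
Total occupied spectrum: 21989 kHz to 22011 kHz (plus carrier at 22000 kHz)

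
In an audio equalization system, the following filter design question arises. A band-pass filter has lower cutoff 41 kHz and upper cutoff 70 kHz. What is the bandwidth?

Bandwidth = f_high - f_low
= 70 kHz - 41 kHz = 29 kHz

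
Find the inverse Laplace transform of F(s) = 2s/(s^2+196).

Standard pair: s/(s^2+w^2) <-> cos(wt)*u(t)
With k=2, w=14: f(t) = 2*cos(14t)*u(t)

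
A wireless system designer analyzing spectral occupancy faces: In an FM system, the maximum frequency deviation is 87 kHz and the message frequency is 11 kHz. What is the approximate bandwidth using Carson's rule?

Carson's rule: BW = 2*(delta_f + f_m)
= 2*(87 + 11) kHz = 196 kHz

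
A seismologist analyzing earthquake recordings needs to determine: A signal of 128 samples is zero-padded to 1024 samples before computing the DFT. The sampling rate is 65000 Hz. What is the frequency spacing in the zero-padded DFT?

Original DFT: N = 128, resolution = f_s/N = 65000/128 = 8125/16 Hz
Zero-padded DFT: N = 1024, resolution = f_s/N = 65000/1024 = 8125/128 Hz
Zero-padding interpolates the spectrum (finer frequency grid)
but does NOT improve the true spectral resolution (ability to resolve close frequencies).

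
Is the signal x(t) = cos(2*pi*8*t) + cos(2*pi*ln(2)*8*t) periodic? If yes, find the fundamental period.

f1 = 8 Hz, f2 = 8*ln(2) Hz
Ratio f2/f1 = ln(2), which is irrational.
Since the frequency ratio is irrational, no common period exists.
The signal is not periodic.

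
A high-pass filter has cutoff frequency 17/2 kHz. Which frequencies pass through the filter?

A high-pass filter passes all frequencies above the cutoff frequency 17/2 kHz and attenuates lower frequencies.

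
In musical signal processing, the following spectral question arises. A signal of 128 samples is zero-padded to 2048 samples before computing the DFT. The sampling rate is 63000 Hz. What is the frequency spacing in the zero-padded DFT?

Original DFT: N = 128, resolution = f_s/N = 63000/128 = 7875/16 Hz
Zero-padded DFT: N = 2048, resolution = f_s/N = 63000/2048 = 7875/256 Hz
Zero-padding interpolates the spectrum (finer frequency grid)
but does NOT improve the true spectral resolution (ability to resolve close frequencies).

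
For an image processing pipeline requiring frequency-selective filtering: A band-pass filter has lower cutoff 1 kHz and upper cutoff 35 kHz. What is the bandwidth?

Bandwidth = f_high - f_low
= 35 kHz - 1 kHz = 34 kHz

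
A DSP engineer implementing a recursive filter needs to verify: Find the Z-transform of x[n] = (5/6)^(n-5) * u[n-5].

Time-shifting property: if X(z) = Z{x[n]}, then Z{x[n-d]} = z^(-d) * X(z)
X(z) = z/(z - 5/6) for x[n] = (5/6)^n * u[n]
Z{x[n-5]} = z^(-5) * z/(z - 5/6) = z^(-4)/(z - 5/6)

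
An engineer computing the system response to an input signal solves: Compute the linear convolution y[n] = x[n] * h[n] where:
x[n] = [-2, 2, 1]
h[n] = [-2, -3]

y[n] = sum_k x[k]*h[n-k]. Output length = len(x) + len(h) - 1 = 3 + 2 - 1 = 4.
y[0] = -2*-2 = 4
y[1] = 2*-2 + -2*-3 = 2
y[2] = 1*-2 + 2*-3 = -8
y[3] = 1*-3 = -3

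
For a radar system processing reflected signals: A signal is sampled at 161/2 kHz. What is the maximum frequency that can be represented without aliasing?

The maximum frequency that can be represented without aliasing
is the Nyquist frequency: f_max = f_s / 2 = 161/2 kHz / 2 = 161/4 kHz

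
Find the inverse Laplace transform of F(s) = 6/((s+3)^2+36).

Standard pair: w/((s+a)^2+w^2) <-> e^(-at)*sin(wt)*u(t)
With a=3, w=6: f(t) = e^(-3t)*sin(6t)*u(t)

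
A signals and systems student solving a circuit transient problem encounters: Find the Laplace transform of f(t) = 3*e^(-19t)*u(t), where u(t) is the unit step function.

Standard Laplace transform pair:
e^(-at)*u(t) <-> 1/(s+a)
With a = 19: L{3*e^(-19t)*u(t)} = 3/(s+19), ROC: Re(s) > -19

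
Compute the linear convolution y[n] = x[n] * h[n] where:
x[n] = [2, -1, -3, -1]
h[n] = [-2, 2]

y[n] = sum_k x[k]*h[n-k]. Output length = len(x) + len(h) - 1 = 4 + 2 - 1 = 5.
y[0] = 2*-2 = -4
y[1] = -1*-2 + 2*2 = 6
y[2] = -3*-2 + -1*2 = 4
y[3] = -1*-2 + -3*2 = -4
y[4] = -1*2 = -2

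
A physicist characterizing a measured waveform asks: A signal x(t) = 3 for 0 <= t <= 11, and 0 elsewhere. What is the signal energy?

Energy = integral of |x(t)|^2 dt over the signal duration
= 3^2 * 11 = 9 * 11 = 99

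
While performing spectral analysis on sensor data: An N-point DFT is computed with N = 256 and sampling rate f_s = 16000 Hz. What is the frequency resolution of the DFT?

DFT frequency resolution = f_s / N
= 16000 / 256 = 125/2 Hz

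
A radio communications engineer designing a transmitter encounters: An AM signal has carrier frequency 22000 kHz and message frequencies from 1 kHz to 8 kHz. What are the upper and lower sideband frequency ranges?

Upper sideband (USB) = fc + [fm_low, fm_high] = 22000 + [1, 8] = [22001, 22008] kHz
Lower sideband (LSB) = fc - [fm_high, fm_low] = 22000 - [8, 1] = [21992, 21999] kHz
Total occupied spectrum: 21992 kHz to 22008 kHz (plus carrier at 22000 kHz)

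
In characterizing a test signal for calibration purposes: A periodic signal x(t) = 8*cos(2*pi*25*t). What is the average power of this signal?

Average power of A*cos(wt) is A^2/2.
P = 8^2 / 2 = 64/2 = 32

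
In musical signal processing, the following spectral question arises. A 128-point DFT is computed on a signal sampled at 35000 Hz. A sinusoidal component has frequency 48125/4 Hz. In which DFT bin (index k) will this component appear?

DFT frequency resolution = f_s/N = 35000/128 = 4375/16 Hz
Bin index k = f_signal / resolution = 48125/4 / 4375/16 = 44
The signal frequency 48125/4 Hz falls in DFT bin k = 44.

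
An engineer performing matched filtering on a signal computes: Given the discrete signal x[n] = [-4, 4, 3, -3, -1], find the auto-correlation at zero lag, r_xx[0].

The auto-correlation at zero lag r_xx[0] equals the signal energy.
r_xx[0] = sum of x[n]^2 = (-4)^2 + 4^2 + 3^2 + (-3)^2 + (-1)^2
= 16 + 16 + 9 + 9 + 1 = 51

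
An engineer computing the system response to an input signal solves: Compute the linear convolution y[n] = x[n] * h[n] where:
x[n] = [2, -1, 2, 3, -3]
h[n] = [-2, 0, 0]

y[n] = sum_k x[k]*h[n-k]. Output length = len(x) + len(h) - 1 = 5 + 3 - 1 = 7.
y[0] = 2*-2 = -4
y[1] = -1*-2 + 2*0 = 2
y[2] = 2*-2 + -1*0 + 2*0 = -4
y[3] = 3*-2 + 2*0 + -1*0 = -6
y[4] = -3*-2 + 3*0 + 2*0 = 6
y[5] = -3*0 + 3*0 = 0
y[6] = -3*0 = 0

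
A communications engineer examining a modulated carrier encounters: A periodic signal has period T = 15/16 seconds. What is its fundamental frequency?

The fundamental frequency is the reciprocal of the period.
f = 1/T = 1/(15/16) = 16/15 Hz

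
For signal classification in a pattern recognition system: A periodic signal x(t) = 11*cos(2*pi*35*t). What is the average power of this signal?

Average power of A*cos(wt) is A^2/2.
P = 11^2 / 2 = 121/2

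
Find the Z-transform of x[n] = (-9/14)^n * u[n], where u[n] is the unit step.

The Z-transform of a^n * u[n] is z/(z-a) for |z| > |a|.
Here a = -9/14, so X(z) = z/(z - (-9/14)) = 14z/(14z + 9)
ROC: |z| > 9/14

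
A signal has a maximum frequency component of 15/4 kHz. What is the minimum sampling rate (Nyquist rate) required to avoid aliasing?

By the Nyquist-Shannon sampling theorem,
the minimum sampling rate (Nyquist rate) must be at least 2 * f_max.
Nyquist rate = 2 * 15/4 kHz = 15/2 kHz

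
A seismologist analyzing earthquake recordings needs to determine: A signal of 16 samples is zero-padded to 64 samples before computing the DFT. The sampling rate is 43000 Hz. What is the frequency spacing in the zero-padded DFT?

Original DFT: N = 16, resolution = f_s/N = 43000/16 = 5375/2 Hz
Zero-padded DFT: N = 64, resolution = f_s/N = 43000/64 = 5375/8 Hz
Zero-padding interpolates the spectrum (finer frequency grid)
but does NOT improve the true spectral resolution (ability to resolve close frequencies).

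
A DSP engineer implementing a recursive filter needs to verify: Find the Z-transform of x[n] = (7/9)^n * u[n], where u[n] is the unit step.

The Z-transform of a^n * u[n] is z/(z-a) for |z| > |a|.
Here a = 7/9, so X(z) = z/(z - (7/9)) = 9z/(9z - 7)
ROC: |z| > 7/9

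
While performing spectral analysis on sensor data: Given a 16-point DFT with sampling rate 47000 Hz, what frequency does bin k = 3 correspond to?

The frequency of DFT bin k is: f_k = k * f_s / N
f_3 = 3 * 47000 / 16 = 17625/2 Hz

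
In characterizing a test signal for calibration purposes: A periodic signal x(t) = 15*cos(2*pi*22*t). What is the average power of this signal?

Average power of A*cos(wt) is A^2/2.
P = 15^2 / 2 = 225/2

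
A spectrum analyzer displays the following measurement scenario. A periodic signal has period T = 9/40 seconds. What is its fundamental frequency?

The fundamental frequency is the reciprocal of the period.
f = 1/T = 1/(9/40) = 40/9 Hz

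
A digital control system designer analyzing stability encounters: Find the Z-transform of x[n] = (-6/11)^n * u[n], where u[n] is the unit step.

The Z-transform of a^n * u[n] is z/(z-a) for |z| > |a|.
Here a = -6/11, so X(z) = z/(z - (-6/11)) = 11z/(11z + 6)
ROC: |z| > 6/11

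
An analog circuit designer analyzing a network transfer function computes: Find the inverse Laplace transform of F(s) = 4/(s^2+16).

Standard pair: w/(s^2+w^2) <-> sin(wt)*u(t)
Recognize w^2 = 16, so w = 4; numerator 4 = 1*4.
f(t) = sin(4t)*u(t)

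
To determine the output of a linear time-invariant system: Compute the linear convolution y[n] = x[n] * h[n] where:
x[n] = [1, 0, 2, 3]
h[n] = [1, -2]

y[n] = sum_k x[k]*h[n-k]. Output length = len(x) + len(h) - 1 = 4 + 2 - 1 = 5.
y[0] = 1*1 = 1
y[1] = 0*1 + 1*-2 = -2
y[2] = 2*1 + 0*-2 = 2
y[3] = 3*1 + 2*-2 = -1
y[4] = 3*-2 = -6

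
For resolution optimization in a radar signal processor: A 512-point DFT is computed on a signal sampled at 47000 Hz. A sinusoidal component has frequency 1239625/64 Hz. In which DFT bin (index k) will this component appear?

DFT frequency resolution = f_s/N = 47000/512 = 5875/64 Hz
Bin index k = f_signal / resolution = 1239625/64 / 5875/64 = 211
The signal frequency 1239625/64 Hz falls in DFT bin k = 211.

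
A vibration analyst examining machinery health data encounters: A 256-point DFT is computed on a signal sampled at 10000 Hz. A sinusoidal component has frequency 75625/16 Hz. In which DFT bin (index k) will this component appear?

DFT frequency resolution = f_s/N = 10000/256 = 625/16 Hz
Bin index k = f_signal / resolution = 75625/16 / 625/16 = 121
The signal frequency 75625/16 Hz falls in DFT bin k = 121.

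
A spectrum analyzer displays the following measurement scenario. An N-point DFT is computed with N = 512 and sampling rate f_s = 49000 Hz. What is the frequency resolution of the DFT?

DFT frequency resolution = f_s / N
= 49000 / 512 = 6125/64 Hz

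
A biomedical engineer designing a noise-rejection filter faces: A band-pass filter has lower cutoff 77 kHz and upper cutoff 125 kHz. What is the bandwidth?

Bandwidth = f_high - f_low
= 125 kHz - 77 kHz = 48 kHz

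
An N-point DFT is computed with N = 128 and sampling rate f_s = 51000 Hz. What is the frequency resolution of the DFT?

DFT frequency resolution = f_s / N
= 51000 / 128 = 6375/16 Hz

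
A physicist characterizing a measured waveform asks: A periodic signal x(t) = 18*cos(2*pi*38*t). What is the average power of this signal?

Average power of A*cos(wt) is A^2/2.
P = 18^2 / 2 = 324/2 = 162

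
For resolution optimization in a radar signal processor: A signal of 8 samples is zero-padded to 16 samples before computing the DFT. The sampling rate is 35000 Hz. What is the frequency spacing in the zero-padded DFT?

Original DFT: N = 8, resolution = f_s/N = 35000/8 = 4375 Hz
Zero-padded DFT: N = 16, resolution = f_s/N = 35000/16 = 4375/2 Hz
Zero-padding interpolates the spectrum (finer frequency grid)
but does NOT improve the true spectral resolution (ability to resolve close frequencies).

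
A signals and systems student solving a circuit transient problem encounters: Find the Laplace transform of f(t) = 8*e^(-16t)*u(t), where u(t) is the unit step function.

Standard Laplace transform pair:
e^(-at)*u(t) <-> 1/(s+a)
With a = 16: L{8*e^(-16t)*u(t)} = 8/(s+16), ROC: Re(s) > -16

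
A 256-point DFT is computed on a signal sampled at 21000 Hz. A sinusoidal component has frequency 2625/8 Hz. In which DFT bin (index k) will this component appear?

DFT frequency resolution = f_s/N = 21000/256 = 2625/32 Hz
Bin index k = f_signal / resolution = 2625/8 / 2625/32 = 4
The signal frequency 2625/8 Hz falls in DFT bin k = 4.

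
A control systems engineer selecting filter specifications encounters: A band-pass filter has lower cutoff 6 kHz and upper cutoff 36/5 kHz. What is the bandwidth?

Bandwidth = f_high - f_low
= 36/5 kHz - 6 kHz = 6/5 kHz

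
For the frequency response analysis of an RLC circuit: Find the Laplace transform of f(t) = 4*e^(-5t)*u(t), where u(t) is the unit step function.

Standard Laplace transform pair:
e^(-at)*u(t) <-> 1/(s+a)
With a = 5: L{4*e^(-5t)*u(t)} = 4/(s+5), ROC: Re(s) > -5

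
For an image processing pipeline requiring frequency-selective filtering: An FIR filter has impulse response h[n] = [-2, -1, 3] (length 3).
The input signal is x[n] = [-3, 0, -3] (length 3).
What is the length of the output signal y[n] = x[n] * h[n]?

For linear convolution, the output length is:
len(y) = len(x) + len(h) - 1 = 3 + 3 - 1 = 5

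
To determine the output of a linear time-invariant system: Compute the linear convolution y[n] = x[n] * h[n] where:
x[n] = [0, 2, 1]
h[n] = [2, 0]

y[n] = sum_k x[k]*h[n-k]. Output length = len(x) + len(h) - 1 = 3 + 2 - 1 = 4.
y[0] = 0*2 = 0
y[1] = 2*2 + 0*0 = 4
y[2] = 1*2 + 2*0 = 2
y[3] = 1*0 = 0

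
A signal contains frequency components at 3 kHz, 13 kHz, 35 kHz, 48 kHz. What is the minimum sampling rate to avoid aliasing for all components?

The highest frequency component is f_max = 48 kHz.
Nyquist rate = 2 * f_max = 2 * 48 kHz = 96 kHz.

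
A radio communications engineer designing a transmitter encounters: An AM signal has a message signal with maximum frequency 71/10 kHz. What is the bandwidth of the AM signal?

In AM (double-sideband), the bandwidth is twice the message frequency.
BW = 2 * f_m = 2 * 71/10 kHz = 71/5 kHz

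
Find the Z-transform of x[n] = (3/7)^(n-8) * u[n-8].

Time-shifting property: if X(z) = Z{x[n]}, then Z{x[n-d]} = z^(-d) * X(z)
X(z) = z/(z - 3/7) for x[n] = (3/7)^n * u[n]
Z{x[n-8]} = z^(-8) * z/(z - 3/7) = z^(-7)/(z - 3/7)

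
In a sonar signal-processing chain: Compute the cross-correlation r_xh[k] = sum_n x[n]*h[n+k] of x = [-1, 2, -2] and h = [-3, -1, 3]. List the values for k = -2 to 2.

Both sequences indexed from 0 and zero outside their support.
Lags with overlap: k = -2 to 2.
  r_xh[-2] = x[2]*h[0] = 6
  r_xh[-1] = x[1]*h[0] + x[2]*h[1] = -4
  r_xh[0] = x[0]*h[0] + x[1]*h[1] + x[2]*h[2] = -5
  r_xh[1] = x[0]*h[1] + x[1]*h[2] = 7
  r_xh[2] = x[0]*h[2] = -3
r_xh = [6, -4, -5, 7, -3] (for k = -2, ..., 2)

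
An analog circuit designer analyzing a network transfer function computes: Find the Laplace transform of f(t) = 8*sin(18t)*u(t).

Standard pair: sin(wt)*u(t) <-> w/(s^2+w^2)
With w = 18: L{8*sin(18t)*u(t)} = 144/(s^2+324)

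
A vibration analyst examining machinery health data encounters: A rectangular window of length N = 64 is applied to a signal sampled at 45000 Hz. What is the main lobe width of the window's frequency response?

For a rectangular window of length N,
the main lobe width in frequency is 2*f_s/N.
= 2*45000/64 = 5625/4 Hz
This determines the minimum frequency separation for resolving two sinusoids.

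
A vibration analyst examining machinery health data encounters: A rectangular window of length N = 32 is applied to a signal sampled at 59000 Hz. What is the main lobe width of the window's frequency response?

For a rectangular window of length N,
the main lobe width in frequency is 2*f_s/N.
= 2*59000/32 = 7375/2 Hz
This determines the minimum frequency separation for resolving two sinusoids.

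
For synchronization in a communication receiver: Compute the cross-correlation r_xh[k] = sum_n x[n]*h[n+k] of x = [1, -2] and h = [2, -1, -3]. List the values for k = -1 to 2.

Both sequences indexed from 0 and zero outside their support.
Lags with overlap: k = -1 to 2.
  r_xh[-1] = x[1]*h[0] = -4
  r_xh[0] = x[0]*h[0] + x[1]*h[1] = 4
  r_xh[1] = x[0]*h[1] + x[1]*h[2] = 5
  r_xh[2] = x[0]*h[2] = -3
r_xh = [-4, 4, 5, -3] (for k = -1, ..., 2)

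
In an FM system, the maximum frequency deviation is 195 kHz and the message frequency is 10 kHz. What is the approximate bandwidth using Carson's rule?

Carson's rule: BW = 2*(delta_f + f_m)
= 2*(195 + 10) kHz = 410 kHz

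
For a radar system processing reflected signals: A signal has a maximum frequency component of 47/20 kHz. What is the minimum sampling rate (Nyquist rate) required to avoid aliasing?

By the Nyquist-Shannon sampling theorem,
the minimum sampling rate (Nyquist rate) must be at least 2 * f_max.
Nyquist rate = 2 * 47/20 kHz = 47/10 kHz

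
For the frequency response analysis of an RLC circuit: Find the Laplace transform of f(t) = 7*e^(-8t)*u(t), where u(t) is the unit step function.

Standard Laplace transform pair:
e^(-at)*u(t) <-> 1/(s+a)
With a = 8: L{7*e^(-8t)*u(t)} = 7/(s+8), ROC: Re(s) > -8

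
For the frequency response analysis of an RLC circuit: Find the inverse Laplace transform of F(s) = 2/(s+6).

Standard pair: k/(s+a) <-> k*e^(-at)*u(t)
With k=2, a=6: f(t) = 2*e^(-6t)*u(t)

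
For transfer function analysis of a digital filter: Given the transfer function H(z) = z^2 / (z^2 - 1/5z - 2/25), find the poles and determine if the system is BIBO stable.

Poles are roots of the denominator: z^2 - 1/5z - 2/25 = 0.
Quadratic formula: z = [-(-1/5) +/- sqrt((-1/5)^2 - 4*(-2/25))] / 2
Discriminant = 1/25 + 8/25 = 9/25; sqrt = 3/5.
z = (1/5 +/- 3/5) / 2 => z = 2/5 or z = -1/5.
|p1| = 2/5, |p2| = 1/5.
For BIBO stability, all poles must lie inside the unit circle (|p| < 1).
System is STABLE since both |p| < 1.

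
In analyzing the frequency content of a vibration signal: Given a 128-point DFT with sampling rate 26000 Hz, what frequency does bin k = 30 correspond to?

The frequency of DFT bin k is: f_k = k * f_s / N
f_30 = 30 * 26000 / 128 = 24375/4 Hz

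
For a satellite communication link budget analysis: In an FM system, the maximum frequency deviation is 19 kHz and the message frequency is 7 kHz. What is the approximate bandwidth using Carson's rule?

Carson's rule: BW = 2*(delta_f + f_m)
= 2*(19 + 7) kHz = 52 kHz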